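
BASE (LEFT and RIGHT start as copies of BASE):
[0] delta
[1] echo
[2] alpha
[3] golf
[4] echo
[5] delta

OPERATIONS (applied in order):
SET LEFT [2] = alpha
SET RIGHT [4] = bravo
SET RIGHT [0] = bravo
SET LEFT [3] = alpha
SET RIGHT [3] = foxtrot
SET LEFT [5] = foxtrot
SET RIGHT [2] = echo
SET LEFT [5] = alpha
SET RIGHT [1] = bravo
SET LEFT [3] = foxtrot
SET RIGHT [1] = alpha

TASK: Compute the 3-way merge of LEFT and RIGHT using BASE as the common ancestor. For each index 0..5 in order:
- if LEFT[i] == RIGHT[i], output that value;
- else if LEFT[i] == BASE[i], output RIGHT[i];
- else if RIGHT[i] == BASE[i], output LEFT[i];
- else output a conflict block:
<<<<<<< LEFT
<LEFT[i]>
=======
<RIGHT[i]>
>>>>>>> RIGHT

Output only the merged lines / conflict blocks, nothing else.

Final LEFT:  [delta, echo, alpha, foxtrot, echo, alpha]
Final RIGHT: [bravo, alpha, echo, foxtrot, bravo, delta]
i=0: L=delta=BASE, R=bravo -> take RIGHT -> bravo
i=1: L=echo=BASE, R=alpha -> take RIGHT -> alpha
i=2: L=alpha=BASE, R=echo -> take RIGHT -> echo
i=3: L=foxtrot R=foxtrot -> agree -> foxtrot
i=4: L=echo=BASE, R=bravo -> take RIGHT -> bravo
i=5: L=alpha, R=delta=BASE -> take LEFT -> alpha

Answer: bravo
alpha
echo
foxtrot
bravo
alpha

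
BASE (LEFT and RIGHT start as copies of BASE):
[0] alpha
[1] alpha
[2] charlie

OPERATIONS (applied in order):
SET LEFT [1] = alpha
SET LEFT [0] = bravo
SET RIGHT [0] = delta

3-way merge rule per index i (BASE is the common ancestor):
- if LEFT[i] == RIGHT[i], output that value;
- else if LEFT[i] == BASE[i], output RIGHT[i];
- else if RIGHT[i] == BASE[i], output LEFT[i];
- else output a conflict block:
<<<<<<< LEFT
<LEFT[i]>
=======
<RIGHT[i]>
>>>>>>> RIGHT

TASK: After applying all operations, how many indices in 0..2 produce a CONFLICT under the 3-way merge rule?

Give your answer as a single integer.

Final LEFT:  [bravo, alpha, charlie]
Final RIGHT: [delta, alpha, charlie]
i=0: BASE=alpha L=bravo R=delta all differ -> CONFLICT
i=1: L=alpha R=alpha -> agree -> alpha
i=2: L=charlie R=charlie -> agree -> charlie
Conflict count: 1

Answer: 1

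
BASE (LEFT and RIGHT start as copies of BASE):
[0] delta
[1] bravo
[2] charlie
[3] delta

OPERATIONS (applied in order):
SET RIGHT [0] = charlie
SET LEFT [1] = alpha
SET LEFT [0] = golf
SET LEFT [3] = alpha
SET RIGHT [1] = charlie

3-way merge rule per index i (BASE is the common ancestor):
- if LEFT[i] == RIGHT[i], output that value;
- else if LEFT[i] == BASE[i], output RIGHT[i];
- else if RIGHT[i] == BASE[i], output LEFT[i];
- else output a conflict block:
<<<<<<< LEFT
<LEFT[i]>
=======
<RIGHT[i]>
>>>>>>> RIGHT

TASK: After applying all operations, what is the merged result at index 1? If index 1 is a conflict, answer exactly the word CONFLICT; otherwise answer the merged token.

Answer: CONFLICT

Derivation:
Final LEFT:  [golf, alpha, charlie, alpha]
Final RIGHT: [charlie, charlie, charlie, delta]
i=0: BASE=delta L=golf R=charlie all differ -> CONFLICT
i=1: BASE=bravo L=alpha R=charlie all differ -> CONFLICT
i=2: L=charlie R=charlie -> agree -> charlie
i=3: L=alpha, R=delta=BASE -> take LEFT -> alpha
Index 1 -> CONFLICT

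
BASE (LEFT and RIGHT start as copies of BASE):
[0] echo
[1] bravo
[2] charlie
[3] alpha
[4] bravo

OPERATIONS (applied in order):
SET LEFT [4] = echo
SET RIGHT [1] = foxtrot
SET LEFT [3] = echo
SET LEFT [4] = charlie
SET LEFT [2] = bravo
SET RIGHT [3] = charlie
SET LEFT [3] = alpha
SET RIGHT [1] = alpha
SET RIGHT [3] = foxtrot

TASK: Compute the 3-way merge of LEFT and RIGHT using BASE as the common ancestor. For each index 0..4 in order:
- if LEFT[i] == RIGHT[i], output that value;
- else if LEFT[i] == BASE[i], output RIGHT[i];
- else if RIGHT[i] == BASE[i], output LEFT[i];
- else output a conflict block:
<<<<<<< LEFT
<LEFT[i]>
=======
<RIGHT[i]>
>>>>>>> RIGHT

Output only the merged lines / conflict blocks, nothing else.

Final LEFT:  [echo, bravo, bravo, alpha, charlie]
Final RIGHT: [echo, alpha, charlie, foxtrot, bravo]
i=0: L=echo R=echo -> agree -> echo
i=1: L=bravo=BASE, R=alpha -> take RIGHT -> alpha
i=2: L=bravo, R=charlie=BASE -> take LEFT -> bravo
i=3: L=alpha=BASE, R=foxtrot -> take RIGHT -> foxtrot
i=4: L=charlie, R=bravo=BASE -> take LEFT -> charlie

Answer: echo
alpha
bravo
foxtrot
charlie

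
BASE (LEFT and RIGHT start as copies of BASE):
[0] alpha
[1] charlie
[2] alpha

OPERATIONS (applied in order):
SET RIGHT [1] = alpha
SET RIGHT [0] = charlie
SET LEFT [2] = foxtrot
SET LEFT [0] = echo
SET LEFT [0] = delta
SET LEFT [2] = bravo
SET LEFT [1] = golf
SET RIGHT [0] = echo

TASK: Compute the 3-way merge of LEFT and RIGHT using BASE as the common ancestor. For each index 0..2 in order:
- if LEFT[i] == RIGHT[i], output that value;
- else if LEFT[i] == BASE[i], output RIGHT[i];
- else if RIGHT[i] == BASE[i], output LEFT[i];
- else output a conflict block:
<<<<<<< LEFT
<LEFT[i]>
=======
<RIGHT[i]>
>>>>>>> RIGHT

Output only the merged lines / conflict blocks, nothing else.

Final LEFT:  [delta, golf, bravo]
Final RIGHT: [echo, alpha, alpha]
i=0: BASE=alpha L=delta R=echo all differ -> CONFLICT
i=1: BASE=charlie L=golf R=alpha all differ -> CONFLICT
i=2: L=bravo, R=alpha=BASE -> take LEFT -> bravo

Answer: <<<<<<< LEFT
delta
=======
echo
>>>>>>> RIGHT
<<<<<<< LEFT
golf
=======
alpha
>>>>>>> RIGHT
bravo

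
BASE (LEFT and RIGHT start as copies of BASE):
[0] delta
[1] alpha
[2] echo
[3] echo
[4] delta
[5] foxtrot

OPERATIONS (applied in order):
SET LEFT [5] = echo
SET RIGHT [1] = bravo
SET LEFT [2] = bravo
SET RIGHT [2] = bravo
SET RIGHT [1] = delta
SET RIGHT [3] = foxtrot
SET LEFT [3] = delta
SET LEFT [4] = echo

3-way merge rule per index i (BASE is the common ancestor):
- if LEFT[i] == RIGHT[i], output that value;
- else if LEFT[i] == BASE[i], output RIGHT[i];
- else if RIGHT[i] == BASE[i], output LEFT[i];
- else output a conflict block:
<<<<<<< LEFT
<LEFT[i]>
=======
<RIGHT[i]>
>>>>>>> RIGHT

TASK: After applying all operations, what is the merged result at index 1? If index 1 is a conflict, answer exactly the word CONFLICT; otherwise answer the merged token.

Answer: delta

Derivation:
Final LEFT:  [delta, alpha, bravo, delta, echo, echo]
Final RIGHT: [delta, delta, bravo, foxtrot, delta, foxtrot]
i=0: L=delta R=delta -> agree -> delta
i=1: L=alpha=BASE, R=delta -> take RIGHT -> delta
i=2: L=bravo R=bravo -> agree -> bravo
i=3: BASE=echo L=delta R=foxtrot all differ -> CONFLICT
i=4: L=echo, R=delta=BASE -> take LEFT -> echo
i=5: L=echo, R=foxtrot=BASE -> take LEFT -> echo
Index 1 -> delta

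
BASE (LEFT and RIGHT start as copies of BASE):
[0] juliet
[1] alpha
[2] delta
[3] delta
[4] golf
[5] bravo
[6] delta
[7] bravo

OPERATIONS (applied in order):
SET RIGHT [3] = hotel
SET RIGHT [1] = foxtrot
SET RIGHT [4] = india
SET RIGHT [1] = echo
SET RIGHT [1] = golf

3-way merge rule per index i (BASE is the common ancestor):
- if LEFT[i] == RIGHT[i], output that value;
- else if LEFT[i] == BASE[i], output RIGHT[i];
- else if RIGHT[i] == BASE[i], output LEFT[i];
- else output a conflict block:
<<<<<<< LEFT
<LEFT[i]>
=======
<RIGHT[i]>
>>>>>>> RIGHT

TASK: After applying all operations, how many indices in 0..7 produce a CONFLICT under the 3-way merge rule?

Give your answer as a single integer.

Final LEFT:  [juliet, alpha, delta, delta, golf, bravo, delta, bravo]
Final RIGHT: [juliet, golf, delta, hotel, india, bravo, delta, bravo]
i=0: L=juliet R=juliet -> agree -> juliet
i=1: L=alpha=BASE, R=golf -> take RIGHT -> golf
i=2: L=delta R=delta -> agree -> delta
i=3: L=delta=BASE, R=hotel -> take RIGHT -> hotel
i=4: L=golf=BASE, R=india -> take RIGHT -> india
i=5: L=bravo R=bravo -> agree -> bravo
i=6: L=delta R=delta -> agree -> delta
i=7: L=bravo R=bravo -> agree -> bravo
Conflict count: 0

Answer: 0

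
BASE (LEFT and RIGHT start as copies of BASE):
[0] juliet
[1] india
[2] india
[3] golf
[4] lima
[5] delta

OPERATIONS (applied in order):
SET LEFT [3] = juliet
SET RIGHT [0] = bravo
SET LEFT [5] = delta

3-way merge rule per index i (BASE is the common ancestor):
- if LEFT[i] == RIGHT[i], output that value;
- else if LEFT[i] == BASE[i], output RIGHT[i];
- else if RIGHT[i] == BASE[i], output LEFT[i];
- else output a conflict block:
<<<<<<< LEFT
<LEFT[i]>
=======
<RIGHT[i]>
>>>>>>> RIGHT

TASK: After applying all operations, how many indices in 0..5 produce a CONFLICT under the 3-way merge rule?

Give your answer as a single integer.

Final LEFT:  [juliet, india, india, juliet, lima, delta]
Final RIGHT: [bravo, india, india, golf, lima, delta]
i=0: L=juliet=BASE, R=bravo -> take RIGHT -> bravo
i=1: L=india R=india -> agree -> india
i=2: L=india R=india -> agree -> india
i=3: L=juliet, R=golf=BASE -> take LEFT -> juliet
i=4: L=lima R=lima -> agree -> lima
i=5: L=delta R=delta -> agree -> delta
Conflict count: 0

Answer: 0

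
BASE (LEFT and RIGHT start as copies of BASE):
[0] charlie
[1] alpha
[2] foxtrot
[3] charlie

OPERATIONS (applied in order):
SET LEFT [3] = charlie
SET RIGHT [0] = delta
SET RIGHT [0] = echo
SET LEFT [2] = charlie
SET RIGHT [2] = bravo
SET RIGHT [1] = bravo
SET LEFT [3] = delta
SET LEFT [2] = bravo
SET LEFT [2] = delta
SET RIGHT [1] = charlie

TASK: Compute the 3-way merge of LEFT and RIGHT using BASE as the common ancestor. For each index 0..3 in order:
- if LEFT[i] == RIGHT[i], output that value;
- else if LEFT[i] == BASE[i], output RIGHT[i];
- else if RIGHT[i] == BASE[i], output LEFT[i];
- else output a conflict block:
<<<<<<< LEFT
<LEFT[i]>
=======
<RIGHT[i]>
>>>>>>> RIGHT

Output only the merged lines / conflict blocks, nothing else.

Final LEFT:  [charlie, alpha, delta, delta]
Final RIGHT: [echo, charlie, bravo, charlie]
i=0: L=charlie=BASE, R=echo -> take RIGHT -> echo
i=1: L=alpha=BASE, R=charlie -> take RIGHT -> charlie
i=2: BASE=foxtrot L=delta R=bravo all differ -> CONFLICT
i=3: L=delta, R=charlie=BASE -> take LEFT -> delta

Answer: echo
charlie
<<<<<<< LEFT
delta
=======
bravo
>>>>>>> RIGHT
delta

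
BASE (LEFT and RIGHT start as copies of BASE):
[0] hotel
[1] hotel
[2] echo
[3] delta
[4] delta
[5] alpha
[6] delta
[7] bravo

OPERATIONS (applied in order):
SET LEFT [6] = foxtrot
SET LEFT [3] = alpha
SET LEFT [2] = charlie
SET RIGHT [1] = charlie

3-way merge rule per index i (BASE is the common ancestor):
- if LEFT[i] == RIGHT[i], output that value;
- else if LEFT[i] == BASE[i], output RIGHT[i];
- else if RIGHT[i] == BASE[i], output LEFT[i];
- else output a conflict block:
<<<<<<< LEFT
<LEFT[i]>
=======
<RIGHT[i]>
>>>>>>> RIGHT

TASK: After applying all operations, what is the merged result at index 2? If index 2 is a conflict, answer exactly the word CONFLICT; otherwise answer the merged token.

Answer: charlie

Derivation:
Final LEFT:  [hotel, hotel, charlie, alpha, delta, alpha, foxtrot, bravo]
Final RIGHT: [hotel, charlie, echo, delta, delta, alpha, delta, bravo]
i=0: L=hotel R=hotel -> agree -> hotel
i=1: L=hotel=BASE, R=charlie -> take RIGHT -> charlie
i=2: L=charlie, R=echo=BASE -> take LEFT -> charlie
i=3: L=alpha, R=delta=BASE -> take LEFT -> alpha
i=4: L=delta R=delta -> agree -> delta
i=5: L=alpha R=alpha -> agree -> alpha
i=6: L=foxtrot, R=delta=BASE -> take LEFT -> foxtrot
i=7: L=bravo R=bravo -> agree -> bravo
Index 2 -> charlie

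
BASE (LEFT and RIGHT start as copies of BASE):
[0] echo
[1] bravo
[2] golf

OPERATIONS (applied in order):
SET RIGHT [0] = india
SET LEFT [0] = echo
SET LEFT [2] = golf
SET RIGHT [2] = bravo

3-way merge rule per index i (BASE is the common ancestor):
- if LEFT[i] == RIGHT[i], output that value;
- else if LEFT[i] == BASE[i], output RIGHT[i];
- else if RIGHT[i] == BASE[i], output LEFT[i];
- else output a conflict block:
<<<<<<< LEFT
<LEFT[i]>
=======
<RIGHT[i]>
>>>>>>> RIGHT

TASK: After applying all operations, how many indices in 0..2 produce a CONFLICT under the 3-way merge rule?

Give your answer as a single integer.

Final LEFT:  [echo, bravo, golf]
Final RIGHT: [india, bravo, bravo]
i=0: L=echo=BASE, R=india -> take RIGHT -> india
i=1: L=bravo R=bravo -> agree -> bravo
i=2: L=golf=BASE, R=bravo -> take RIGHT -> bravo
Conflict count: 0

Answer: 0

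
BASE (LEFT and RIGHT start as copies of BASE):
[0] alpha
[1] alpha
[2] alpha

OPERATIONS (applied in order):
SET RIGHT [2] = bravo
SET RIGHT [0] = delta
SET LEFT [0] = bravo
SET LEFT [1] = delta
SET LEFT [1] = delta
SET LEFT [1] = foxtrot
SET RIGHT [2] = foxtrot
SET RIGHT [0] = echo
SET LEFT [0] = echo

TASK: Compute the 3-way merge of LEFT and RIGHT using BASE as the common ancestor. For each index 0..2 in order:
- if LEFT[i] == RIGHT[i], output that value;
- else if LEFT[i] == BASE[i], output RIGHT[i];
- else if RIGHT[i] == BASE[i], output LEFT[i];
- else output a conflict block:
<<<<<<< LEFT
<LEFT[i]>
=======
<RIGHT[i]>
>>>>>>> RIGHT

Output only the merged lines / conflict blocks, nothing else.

Final LEFT:  [echo, foxtrot, alpha]
Final RIGHT: [echo, alpha, foxtrot]
i=0: L=echo R=echo -> agree -> echo
i=1: L=foxtrot, R=alpha=BASE -> take LEFT -> foxtrot
i=2: L=alpha=BASE, R=foxtrot -> take RIGHT -> foxtrot

Answer: echo
foxtrot
foxtrot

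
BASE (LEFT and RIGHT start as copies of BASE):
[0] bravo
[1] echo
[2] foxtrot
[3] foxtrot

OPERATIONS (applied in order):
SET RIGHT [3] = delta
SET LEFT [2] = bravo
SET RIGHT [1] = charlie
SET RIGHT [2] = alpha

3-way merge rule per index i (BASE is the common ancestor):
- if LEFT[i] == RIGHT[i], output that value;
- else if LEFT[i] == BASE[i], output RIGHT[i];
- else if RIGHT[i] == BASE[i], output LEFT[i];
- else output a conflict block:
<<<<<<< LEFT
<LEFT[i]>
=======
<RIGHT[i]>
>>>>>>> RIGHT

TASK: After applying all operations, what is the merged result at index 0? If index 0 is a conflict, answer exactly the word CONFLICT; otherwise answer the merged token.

Final LEFT:  [bravo, echo, bravo, foxtrot]
Final RIGHT: [bravo, charlie, alpha, delta]
i=0: L=bravo R=bravo -> agree -> bravo
i=1: L=echo=BASE, R=charlie -> take RIGHT -> charlie
i=2: BASE=foxtrot L=bravo R=alpha all differ -> CONFLICT
i=3: L=foxtrot=BASE, R=delta -> take RIGHT -> delta
Index 0 -> bravo

Answer: bravo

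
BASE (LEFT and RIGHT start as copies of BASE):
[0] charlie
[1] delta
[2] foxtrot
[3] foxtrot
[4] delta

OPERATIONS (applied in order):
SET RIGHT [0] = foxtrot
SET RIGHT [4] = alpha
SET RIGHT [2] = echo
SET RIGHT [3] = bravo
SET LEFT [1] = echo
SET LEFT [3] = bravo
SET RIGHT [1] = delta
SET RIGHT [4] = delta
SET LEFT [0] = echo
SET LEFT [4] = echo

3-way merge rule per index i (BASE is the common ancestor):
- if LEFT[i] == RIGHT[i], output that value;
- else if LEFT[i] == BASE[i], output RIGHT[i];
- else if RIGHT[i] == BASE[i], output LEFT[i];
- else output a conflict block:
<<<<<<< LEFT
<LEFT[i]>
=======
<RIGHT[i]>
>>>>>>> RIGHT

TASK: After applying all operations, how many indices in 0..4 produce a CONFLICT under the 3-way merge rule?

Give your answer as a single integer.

Final LEFT:  [echo, echo, foxtrot, bravo, echo]
Final RIGHT: [foxtrot, delta, echo, bravo, delta]
i=0: BASE=charlie L=echo R=foxtrot all differ -> CONFLICT
i=1: L=echo, R=delta=BASE -> take LEFT -> echo
i=2: L=foxtrot=BASE, R=echo -> take RIGHT -> echo
i=3: L=bravo R=bravo -> agree -> bravo
i=4: L=echo, R=delta=BASE -> take LEFT -> echo
Conflict count: 1

Answer: 1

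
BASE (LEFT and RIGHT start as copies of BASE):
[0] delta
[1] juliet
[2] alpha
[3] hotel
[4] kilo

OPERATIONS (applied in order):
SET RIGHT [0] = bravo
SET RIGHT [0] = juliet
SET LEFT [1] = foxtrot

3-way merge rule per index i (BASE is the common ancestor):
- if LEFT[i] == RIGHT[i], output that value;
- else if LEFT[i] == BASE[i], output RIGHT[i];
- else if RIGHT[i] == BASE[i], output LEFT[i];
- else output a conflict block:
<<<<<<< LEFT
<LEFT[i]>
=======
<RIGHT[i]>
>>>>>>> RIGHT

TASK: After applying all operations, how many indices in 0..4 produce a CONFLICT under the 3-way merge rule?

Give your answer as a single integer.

Answer: 0

Derivation:
Final LEFT:  [delta, foxtrot, alpha, hotel, kilo]
Final RIGHT: [juliet, juliet, alpha, hotel, kilo]
i=0: L=delta=BASE, R=juliet -> take RIGHT -> juliet
i=1: L=foxtrot, R=juliet=BASE -> take LEFT -> foxtrot
i=2: L=alpha R=alpha -> agree -> alpha
i=3: L=hotel R=hotel -> agree -> hotel
i=4: L=kilo R=kilo -> agree -> kilo
Conflict count: 0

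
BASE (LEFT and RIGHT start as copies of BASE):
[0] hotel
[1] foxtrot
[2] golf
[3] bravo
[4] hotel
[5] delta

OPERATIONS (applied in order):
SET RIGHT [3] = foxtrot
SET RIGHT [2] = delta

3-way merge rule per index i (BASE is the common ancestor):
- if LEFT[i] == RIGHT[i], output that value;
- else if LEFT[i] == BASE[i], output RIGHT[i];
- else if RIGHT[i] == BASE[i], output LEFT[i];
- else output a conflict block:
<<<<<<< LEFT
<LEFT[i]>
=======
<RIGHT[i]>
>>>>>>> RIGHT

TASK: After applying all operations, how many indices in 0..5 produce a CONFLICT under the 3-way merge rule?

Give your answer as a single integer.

Final LEFT:  [hotel, foxtrot, golf, bravo, hotel, delta]
Final RIGHT: [hotel, foxtrot, delta, foxtrot, hotel, delta]
i=0: L=hotel R=hotel -> agree -> hotel
i=1: L=foxtrot R=foxtrot -> agree -> foxtrot
i=2: L=golf=BASE, R=delta -> take RIGHT -> delta
i=3: L=bravo=BASE, R=foxtrot -> take RIGHT -> foxtrot
i=4: L=hotel R=hotel -> agree -> hotel
i=5: L=delta R=delta -> agree -> delta
Conflict count: 0

Answer: 0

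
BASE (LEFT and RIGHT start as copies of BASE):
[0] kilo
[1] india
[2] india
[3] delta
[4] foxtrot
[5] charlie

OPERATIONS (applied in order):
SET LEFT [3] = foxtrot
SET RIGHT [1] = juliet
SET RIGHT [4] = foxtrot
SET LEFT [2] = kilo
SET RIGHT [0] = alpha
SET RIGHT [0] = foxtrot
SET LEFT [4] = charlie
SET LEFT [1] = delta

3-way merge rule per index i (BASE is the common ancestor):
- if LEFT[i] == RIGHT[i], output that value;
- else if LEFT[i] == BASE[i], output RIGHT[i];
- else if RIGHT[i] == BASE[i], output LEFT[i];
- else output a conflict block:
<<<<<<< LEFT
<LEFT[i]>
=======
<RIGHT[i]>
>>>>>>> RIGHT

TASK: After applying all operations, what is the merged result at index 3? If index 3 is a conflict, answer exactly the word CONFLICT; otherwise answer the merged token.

Final LEFT:  [kilo, delta, kilo, foxtrot, charlie, charlie]
Final RIGHT: [foxtrot, juliet, india, delta, foxtrot, charlie]
i=0: L=kilo=BASE, R=foxtrot -> take RIGHT -> foxtrot
i=1: BASE=india L=delta R=juliet all differ -> CONFLICT
i=2: L=kilo, R=india=BASE -> take LEFT -> kilo
i=3: L=foxtrot, R=delta=BASE -> take LEFT -> foxtrot
i=4: L=charlie, R=foxtrot=BASE -> take LEFT -> charlie
i=5: L=charlie R=charlie -> agree -> charlie
Index 3 -> foxtrot

Answer: foxtrot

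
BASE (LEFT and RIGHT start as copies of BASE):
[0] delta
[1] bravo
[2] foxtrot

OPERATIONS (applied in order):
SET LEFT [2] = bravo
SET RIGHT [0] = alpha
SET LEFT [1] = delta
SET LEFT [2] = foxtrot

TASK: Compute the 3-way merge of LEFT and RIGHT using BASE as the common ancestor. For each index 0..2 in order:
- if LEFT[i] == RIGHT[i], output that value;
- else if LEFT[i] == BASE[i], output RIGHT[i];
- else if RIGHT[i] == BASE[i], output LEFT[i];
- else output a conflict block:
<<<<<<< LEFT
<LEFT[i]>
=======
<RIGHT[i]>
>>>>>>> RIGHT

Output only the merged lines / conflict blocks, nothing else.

Final LEFT:  [delta, delta, foxtrot]
Final RIGHT: [alpha, bravo, foxtrot]
i=0: L=delta=BASE, R=alpha -> take RIGHT -> alpha
i=1: L=delta, R=bravo=BASE -> take LEFT -> delta
i=2: L=foxtrot R=foxtrot -> agree -> foxtrot

Answer: alpha
delta
foxtrot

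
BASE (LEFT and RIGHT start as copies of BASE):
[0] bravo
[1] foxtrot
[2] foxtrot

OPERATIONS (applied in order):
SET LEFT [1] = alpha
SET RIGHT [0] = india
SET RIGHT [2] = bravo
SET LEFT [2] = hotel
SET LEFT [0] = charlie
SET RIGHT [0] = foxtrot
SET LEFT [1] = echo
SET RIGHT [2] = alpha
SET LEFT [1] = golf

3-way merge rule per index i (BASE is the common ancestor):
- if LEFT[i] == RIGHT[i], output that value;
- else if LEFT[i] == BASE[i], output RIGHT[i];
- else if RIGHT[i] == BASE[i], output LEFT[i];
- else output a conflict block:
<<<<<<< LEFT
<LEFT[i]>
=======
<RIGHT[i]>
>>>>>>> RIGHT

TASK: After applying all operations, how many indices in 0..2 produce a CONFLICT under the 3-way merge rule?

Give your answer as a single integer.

Final LEFT:  [charlie, golf, hotel]
Final RIGHT: [foxtrot, foxtrot, alpha]
i=0: BASE=bravo L=charlie R=foxtrot all differ -> CONFLICT
i=1: L=golf, R=foxtrot=BASE -> take LEFT -> golf
i=2: BASE=foxtrot L=hotel R=alpha all differ -> CONFLICT
Conflict count: 2

Answer: 2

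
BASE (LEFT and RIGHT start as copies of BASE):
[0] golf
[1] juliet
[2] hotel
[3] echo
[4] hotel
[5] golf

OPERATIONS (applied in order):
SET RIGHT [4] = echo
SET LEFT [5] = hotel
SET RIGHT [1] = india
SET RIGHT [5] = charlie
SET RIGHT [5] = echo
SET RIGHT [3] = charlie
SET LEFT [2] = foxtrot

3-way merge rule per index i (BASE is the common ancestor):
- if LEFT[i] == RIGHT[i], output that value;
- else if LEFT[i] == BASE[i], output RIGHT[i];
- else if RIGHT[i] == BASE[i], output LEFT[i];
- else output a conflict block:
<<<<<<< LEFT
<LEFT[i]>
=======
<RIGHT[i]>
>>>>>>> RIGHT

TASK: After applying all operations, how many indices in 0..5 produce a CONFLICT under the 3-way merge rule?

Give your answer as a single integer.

Answer: 1

Derivation:
Final LEFT:  [golf, juliet, foxtrot, echo, hotel, hotel]
Final RIGHT: [golf, india, hotel, charlie, echo, echo]
i=0: L=golf R=golf -> agree -> golf
i=1: L=juliet=BASE, R=india -> take RIGHT -> india
i=2: L=foxtrot, R=hotel=BASE -> take LEFT -> foxtrot
i=3: L=echo=BASE, R=charlie -> take RIGHT -> charlie
i=4: L=hotel=BASE, R=echo -> take RIGHT -> echo
i=5: BASE=golf L=hotel R=echo all differ -> CONFLICT
Conflict count: 1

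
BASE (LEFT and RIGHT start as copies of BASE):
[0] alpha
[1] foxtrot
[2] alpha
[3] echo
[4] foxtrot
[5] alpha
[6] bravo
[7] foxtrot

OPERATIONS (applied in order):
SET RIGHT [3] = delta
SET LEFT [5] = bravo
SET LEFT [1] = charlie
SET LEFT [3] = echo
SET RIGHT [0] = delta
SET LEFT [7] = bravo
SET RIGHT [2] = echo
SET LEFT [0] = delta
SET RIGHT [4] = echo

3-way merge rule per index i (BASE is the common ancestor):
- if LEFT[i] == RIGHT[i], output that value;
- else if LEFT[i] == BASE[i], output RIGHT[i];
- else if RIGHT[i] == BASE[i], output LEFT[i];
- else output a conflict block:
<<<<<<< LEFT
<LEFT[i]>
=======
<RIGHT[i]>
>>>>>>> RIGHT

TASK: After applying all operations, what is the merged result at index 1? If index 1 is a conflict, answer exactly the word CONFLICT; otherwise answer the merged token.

Final LEFT:  [delta, charlie, alpha, echo, foxtrot, bravo, bravo, bravo]
Final RIGHT: [delta, foxtrot, echo, delta, echo, alpha, bravo, foxtrot]
i=0: L=delta R=delta -> agree -> delta
i=1: L=charlie, R=foxtrot=BASE -> take LEFT -> charlie
i=2: L=alpha=BASE, R=echo -> take RIGHT -> echo
i=3: L=echo=BASE, R=delta -> take RIGHT -> delta
i=4: L=foxtrot=BASE, R=echo -> take RIGHT -> echo
i=5: L=bravo, R=alpha=BASE -> take LEFT -> bravo
i=6: L=bravo R=bravo -> agree -> bravo
i=7: L=bravo, R=foxtrot=BASE -> take LEFT -> bravo
Index 1 -> charlie

Answer: charlie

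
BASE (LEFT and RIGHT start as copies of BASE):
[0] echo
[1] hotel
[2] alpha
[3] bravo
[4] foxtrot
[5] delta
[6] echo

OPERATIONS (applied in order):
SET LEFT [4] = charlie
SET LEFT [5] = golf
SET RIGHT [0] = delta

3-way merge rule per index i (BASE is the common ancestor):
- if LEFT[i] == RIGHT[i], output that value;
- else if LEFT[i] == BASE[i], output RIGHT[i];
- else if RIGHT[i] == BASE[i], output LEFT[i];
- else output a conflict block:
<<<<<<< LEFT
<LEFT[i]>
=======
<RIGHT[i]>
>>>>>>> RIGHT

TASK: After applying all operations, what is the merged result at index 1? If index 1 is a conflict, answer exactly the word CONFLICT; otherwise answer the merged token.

Answer: hotel

Derivation:
Final LEFT:  [echo, hotel, alpha, bravo, charlie, golf, echo]
Final RIGHT: [delta, hotel, alpha, bravo, foxtrot, delta, echo]
i=0: L=echo=BASE, R=delta -> take RIGHT -> delta
i=1: L=hotel R=hotel -> agree -> hotel
i=2: L=alpha R=alpha -> agree -> alpha
i=3: L=bravo R=bravo -> agree -> bravo
i=4: L=charlie, R=foxtrot=BASE -> take LEFT -> charlie
i=5: L=golf, R=delta=BASE -> take LEFT -> golf
i=6: L=echo R=echo -> agree -> echo
Index 1 -> hotel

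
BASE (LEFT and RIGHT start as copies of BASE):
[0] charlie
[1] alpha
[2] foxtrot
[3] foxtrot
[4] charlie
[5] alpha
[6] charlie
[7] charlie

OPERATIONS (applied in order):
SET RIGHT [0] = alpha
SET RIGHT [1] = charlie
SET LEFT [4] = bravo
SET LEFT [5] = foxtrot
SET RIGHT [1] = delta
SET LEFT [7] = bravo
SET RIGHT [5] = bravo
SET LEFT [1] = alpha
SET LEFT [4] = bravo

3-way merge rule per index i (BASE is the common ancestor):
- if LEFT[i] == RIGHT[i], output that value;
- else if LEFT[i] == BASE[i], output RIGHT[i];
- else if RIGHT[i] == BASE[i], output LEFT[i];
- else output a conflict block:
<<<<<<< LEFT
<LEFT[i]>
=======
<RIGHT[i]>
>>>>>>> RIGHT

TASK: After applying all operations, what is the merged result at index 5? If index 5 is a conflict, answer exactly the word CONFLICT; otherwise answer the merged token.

Final LEFT:  [charlie, alpha, foxtrot, foxtrot, bravo, foxtrot, charlie, bravo]
Final RIGHT: [alpha, delta, foxtrot, foxtrot, charlie, bravo, charlie, charlie]
i=0: L=charlie=BASE, R=alpha -> take RIGHT -> alpha
i=1: L=alpha=BASE, R=delta -> take RIGHT -> delta
i=2: L=foxtrot R=foxtrot -> agree -> foxtrot
i=3: L=foxtrot R=foxtrot -> agree -> foxtrot
i=4: L=bravo, R=charlie=BASE -> take LEFT -> bravo
i=5: BASE=alpha L=foxtrot R=bravo all differ -> CONFLICT
i=6: L=charlie R=charlie -> agree -> charlie
i=7: L=bravo, R=charlie=BASE -> take LEFT -> bravo
Index 5 -> CONFLICT

Answer: CONFLICT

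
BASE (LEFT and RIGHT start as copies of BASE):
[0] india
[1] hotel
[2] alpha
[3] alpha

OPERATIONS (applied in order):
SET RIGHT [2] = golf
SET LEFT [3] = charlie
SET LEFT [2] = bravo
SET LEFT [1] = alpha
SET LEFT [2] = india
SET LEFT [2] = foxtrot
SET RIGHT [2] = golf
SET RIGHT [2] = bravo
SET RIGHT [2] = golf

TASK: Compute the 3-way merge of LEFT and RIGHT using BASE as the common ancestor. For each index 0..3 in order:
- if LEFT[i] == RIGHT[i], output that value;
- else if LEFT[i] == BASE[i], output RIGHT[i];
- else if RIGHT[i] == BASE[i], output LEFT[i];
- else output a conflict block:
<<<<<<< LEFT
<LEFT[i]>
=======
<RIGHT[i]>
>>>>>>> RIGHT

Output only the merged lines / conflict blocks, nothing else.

Answer: india
alpha
<<<<<<< LEFT
foxtrot
=======
golf
>>>>>>> RIGHT
charlie

Derivation:
Final LEFT:  [india, alpha, foxtrot, charlie]
Final RIGHT: [india, hotel, golf, alpha]
i=0: L=india R=india -> agree -> india
i=1: L=alpha, R=hotel=BASE -> take LEFT -> alpha
i=2: BASE=alpha L=foxtrot R=golf all differ -> CONFLICT
i=3: L=charlie, R=alpha=BASE -> take LEFT -> charlie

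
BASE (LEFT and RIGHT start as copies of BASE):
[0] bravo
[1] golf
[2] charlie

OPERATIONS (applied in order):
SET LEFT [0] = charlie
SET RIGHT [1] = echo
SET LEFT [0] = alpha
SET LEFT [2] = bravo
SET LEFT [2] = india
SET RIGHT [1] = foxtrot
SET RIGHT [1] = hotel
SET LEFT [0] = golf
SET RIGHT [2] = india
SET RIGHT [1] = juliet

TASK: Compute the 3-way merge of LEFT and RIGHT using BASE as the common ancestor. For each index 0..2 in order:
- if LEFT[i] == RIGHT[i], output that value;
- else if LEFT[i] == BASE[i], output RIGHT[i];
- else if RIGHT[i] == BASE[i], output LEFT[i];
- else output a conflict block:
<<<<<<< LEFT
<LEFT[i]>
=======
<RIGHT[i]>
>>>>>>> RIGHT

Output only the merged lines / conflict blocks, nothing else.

Final LEFT:  [golf, golf, india]
Final RIGHT: [bravo, juliet, india]
i=0: L=golf, R=bravo=BASE -> take LEFT -> golf
i=1: L=golf=BASE, R=juliet -> take RIGHT -> juliet
i=2: L=india R=india -> agree -> india

Answer: golf
juliet
india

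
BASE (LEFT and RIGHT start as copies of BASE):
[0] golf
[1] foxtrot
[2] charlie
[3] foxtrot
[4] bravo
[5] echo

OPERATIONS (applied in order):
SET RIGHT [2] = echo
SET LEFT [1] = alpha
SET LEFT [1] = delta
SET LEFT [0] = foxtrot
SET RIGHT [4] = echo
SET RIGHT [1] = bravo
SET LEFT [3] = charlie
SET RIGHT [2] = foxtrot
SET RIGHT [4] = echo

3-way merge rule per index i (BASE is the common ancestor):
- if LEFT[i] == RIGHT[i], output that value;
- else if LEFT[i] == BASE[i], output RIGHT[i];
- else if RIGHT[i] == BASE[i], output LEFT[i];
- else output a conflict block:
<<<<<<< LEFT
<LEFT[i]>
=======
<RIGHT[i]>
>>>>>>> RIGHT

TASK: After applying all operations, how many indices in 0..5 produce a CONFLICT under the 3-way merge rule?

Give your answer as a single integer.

Final LEFT:  [foxtrot, delta, charlie, charlie, bravo, echo]
Final RIGHT: [golf, bravo, foxtrot, foxtrot, echo, echo]
i=0: L=foxtrot, R=golf=BASE -> take LEFT -> foxtrot
i=1: BASE=foxtrot L=delta R=bravo all differ -> CONFLICT
i=2: L=charlie=BASE, R=foxtrot -> take RIGHT -> foxtrot
i=3: L=charlie, R=foxtrot=BASE -> take LEFT -> charlie
i=4: L=bravo=BASE, R=echo -> take RIGHT -> echo
i=5: L=echo R=echo -> agree -> echo
Conflict count: 1

Answer: 1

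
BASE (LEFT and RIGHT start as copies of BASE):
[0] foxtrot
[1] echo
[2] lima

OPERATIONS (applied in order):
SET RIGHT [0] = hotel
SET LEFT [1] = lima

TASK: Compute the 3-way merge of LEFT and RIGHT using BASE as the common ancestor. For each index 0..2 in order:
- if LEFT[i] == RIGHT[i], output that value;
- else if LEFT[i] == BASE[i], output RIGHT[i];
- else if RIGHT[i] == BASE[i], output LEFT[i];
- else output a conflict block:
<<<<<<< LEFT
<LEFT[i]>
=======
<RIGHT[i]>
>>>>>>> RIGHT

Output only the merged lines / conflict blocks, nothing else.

Final LEFT:  [foxtrot, lima, lima]
Final RIGHT: [hotel, echo, lima]
i=0: L=foxtrot=BASE, R=hotel -> take RIGHT -> hotel
i=1: L=lima, R=echo=BASE -> take LEFT -> lima
i=2: L=lima R=lima -> agree -> lima

Answer: hotel
lima
lima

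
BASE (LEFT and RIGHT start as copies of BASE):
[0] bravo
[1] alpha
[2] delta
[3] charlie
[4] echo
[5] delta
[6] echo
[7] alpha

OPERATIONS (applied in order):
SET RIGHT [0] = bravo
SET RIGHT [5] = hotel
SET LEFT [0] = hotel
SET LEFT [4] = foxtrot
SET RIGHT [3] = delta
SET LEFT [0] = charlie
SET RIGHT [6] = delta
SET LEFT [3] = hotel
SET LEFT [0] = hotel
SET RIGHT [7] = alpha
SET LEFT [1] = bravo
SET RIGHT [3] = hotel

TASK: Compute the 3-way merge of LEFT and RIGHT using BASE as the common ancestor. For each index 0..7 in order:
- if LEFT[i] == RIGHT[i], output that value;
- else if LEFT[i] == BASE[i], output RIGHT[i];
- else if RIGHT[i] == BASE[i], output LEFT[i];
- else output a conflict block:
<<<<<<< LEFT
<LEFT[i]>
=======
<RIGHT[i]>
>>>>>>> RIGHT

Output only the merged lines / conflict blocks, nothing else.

Answer: hotel
bravo
delta
hotel
foxtrot
hotel
delta
alpha

Derivation:
Final LEFT:  [hotel, bravo, delta, hotel, foxtrot, delta, echo, alpha]
Final RIGHT: [bravo, alpha, delta, hotel, echo, hotel, delta, alpha]
i=0: L=hotel, R=bravo=BASE -> take LEFT -> hotel
i=1: L=bravo, R=alpha=BASE -> take LEFT -> bravo
i=2: L=delta R=delta -> agree -> delta
i=3: L=hotel R=hotel -> agree -> hotel
i=4: L=foxtrot, R=echo=BASE -> take LEFT -> foxtrot
i=5: L=delta=BASE, R=hotel -> take RIGHT -> hotel
i=6: L=echo=BASE, R=delta -> take RIGHT -> delta
i=7: L=alpha R=alpha -> agree -> alpha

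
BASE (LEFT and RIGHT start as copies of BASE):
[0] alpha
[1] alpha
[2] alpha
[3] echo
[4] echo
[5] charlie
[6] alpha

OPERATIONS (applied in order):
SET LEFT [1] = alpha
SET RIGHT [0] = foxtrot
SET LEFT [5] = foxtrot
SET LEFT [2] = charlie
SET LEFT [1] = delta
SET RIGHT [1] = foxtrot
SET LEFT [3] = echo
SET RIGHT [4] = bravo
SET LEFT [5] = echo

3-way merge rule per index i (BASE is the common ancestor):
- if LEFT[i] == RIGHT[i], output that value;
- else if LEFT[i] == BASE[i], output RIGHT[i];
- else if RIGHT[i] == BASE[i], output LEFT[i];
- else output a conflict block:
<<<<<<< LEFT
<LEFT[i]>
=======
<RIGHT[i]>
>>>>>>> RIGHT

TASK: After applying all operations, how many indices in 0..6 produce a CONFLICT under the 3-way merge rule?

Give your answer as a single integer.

Answer: 1

Derivation:
Final LEFT:  [alpha, delta, charlie, echo, echo, echo, alpha]
Final RIGHT: [foxtrot, foxtrot, alpha, echo, bravo, charlie, alpha]
i=0: L=alpha=BASE, R=foxtrot -> take RIGHT -> foxtrot
i=1: BASE=alpha L=delta R=foxtrot all differ -> CONFLICT
i=2: L=charlie, R=alpha=BASE -> take LEFT -> charlie
i=3: L=echo R=echo -> agree -> echo
i=4: L=echo=BASE, R=bravo -> take RIGHT -> bravo
i=5: L=echo, R=charlie=BASE -> take LEFT -> echo
i=6: L=alpha R=alpha -> agree -> alpha
Conflict count: 1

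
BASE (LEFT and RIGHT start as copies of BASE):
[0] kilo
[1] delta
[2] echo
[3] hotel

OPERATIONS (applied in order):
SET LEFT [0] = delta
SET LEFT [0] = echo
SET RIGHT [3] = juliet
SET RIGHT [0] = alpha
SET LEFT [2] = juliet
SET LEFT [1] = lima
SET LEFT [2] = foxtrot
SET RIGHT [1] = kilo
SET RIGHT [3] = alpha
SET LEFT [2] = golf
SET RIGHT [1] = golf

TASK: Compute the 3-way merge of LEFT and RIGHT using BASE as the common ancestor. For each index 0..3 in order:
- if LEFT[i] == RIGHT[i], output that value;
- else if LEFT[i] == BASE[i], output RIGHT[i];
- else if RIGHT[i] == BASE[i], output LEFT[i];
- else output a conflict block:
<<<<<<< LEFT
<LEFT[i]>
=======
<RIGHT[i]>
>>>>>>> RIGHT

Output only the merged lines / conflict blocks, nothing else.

Answer: <<<<<<< LEFT
echo
=======
alpha
>>>>>>> RIGHT
<<<<<<< LEFT
lima
=======
golf
>>>>>>> RIGHT
golf
alpha

Derivation:
Final LEFT:  [echo, lima, golf, hotel]
Final RIGHT: [alpha, golf, echo, alpha]
i=0: BASE=kilo L=echo R=alpha all differ -> CONFLICT
i=1: BASE=delta L=lima R=golf all differ -> CONFLICT
i=2: L=golf, R=echo=BASE -> take LEFT -> golf
i=3: L=hotel=BASE, R=alpha -> take RIGHT -> alpha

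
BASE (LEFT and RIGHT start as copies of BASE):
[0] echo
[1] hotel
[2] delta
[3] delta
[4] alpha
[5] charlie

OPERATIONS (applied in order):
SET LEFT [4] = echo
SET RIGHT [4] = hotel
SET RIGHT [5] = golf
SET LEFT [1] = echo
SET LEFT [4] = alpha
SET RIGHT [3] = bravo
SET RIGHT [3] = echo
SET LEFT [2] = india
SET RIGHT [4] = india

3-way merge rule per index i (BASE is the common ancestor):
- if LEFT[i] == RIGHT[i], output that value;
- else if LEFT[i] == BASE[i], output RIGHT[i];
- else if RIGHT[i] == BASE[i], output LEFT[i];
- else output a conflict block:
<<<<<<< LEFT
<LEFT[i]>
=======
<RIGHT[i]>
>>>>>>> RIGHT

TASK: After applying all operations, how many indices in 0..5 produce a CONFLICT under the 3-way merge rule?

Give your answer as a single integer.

Answer: 0

Derivation:
Final LEFT:  [echo, echo, india, delta, alpha, charlie]
Final RIGHT: [echo, hotel, delta, echo, india, golf]
i=0: L=echo R=echo -> agree -> echo
i=1: L=echo, R=hotel=BASE -> take LEFT -> echo
i=2: L=india, R=delta=BASE -> take LEFT -> india
i=3: L=delta=BASE, R=echo -> take RIGHT -> echo
i=4: L=alpha=BASE, R=india -> take RIGHT -> india
i=5: L=charlie=BASE, R=golf -> take RIGHT -> golf
Conflict count: 0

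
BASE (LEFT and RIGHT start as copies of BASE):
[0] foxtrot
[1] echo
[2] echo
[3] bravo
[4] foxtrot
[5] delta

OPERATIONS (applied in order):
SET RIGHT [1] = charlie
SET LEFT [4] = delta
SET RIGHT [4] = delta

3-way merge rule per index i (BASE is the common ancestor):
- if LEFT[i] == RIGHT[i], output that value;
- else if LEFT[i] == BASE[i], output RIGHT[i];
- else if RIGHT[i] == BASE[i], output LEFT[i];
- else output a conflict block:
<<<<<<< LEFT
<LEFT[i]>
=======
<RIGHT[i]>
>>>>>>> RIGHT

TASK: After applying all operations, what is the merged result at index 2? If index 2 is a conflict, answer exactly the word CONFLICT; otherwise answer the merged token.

Final LEFT:  [foxtrot, echo, echo, bravo, delta, delta]
Final RIGHT: [foxtrot, charlie, echo, bravo, delta, delta]
i=0: L=foxtrot R=foxtrot -> agree -> foxtrot
i=1: L=echo=BASE, R=charlie -> take RIGHT -> charlie
i=2: L=echo R=echo -> agree -> echo
i=3: L=bravo R=bravo -> agree -> bravo
i=4: L=delta R=delta -> agree -> delta
i=5: L=delta R=delta -> agree -> delta
Index 2 -> echo

Answer: echo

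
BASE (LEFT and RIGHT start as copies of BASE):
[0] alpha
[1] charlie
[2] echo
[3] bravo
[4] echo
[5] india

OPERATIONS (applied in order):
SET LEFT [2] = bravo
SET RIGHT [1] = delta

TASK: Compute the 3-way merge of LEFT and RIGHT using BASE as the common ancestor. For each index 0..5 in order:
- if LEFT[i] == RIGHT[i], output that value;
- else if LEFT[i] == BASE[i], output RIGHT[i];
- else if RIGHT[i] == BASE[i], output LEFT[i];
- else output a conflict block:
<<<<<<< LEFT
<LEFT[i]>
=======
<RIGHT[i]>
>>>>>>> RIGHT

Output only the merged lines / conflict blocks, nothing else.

Final LEFT:  [alpha, charlie, bravo, bravo, echo, india]
Final RIGHT: [alpha, delta, echo, bravo, echo, india]
i=0: L=alpha R=alpha -> agree -> alpha
i=1: L=charlie=BASE, R=delta -> take RIGHT -> delta
i=2: L=bravo, R=echo=BASE -> take LEFT -> bravo
i=3: L=bravo R=bravo -> agree -> bravo
i=4: L=echo R=echo -> agree -> echo
i=5: L=india R=india -> agree -> india

Answer: alpha
delta
bravo
bravo
echo
india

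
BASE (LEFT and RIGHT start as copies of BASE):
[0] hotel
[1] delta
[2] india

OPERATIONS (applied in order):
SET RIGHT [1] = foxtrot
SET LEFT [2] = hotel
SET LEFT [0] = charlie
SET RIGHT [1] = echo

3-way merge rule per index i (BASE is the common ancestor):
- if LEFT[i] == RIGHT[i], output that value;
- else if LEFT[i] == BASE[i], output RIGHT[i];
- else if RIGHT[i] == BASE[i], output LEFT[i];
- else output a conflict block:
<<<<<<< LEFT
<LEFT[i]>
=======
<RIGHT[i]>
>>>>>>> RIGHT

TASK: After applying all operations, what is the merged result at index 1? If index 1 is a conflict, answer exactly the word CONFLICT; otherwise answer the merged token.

Answer: echo

Derivation:
Final LEFT:  [charlie, delta, hotel]
Final RIGHT: [hotel, echo, india]
i=0: L=charlie, R=hotel=BASE -> take LEFT -> charlie
i=1: L=delta=BASE, R=echo -> take RIGHT -> echo
i=2: L=hotel, R=india=BASE -> take LEFT -> hotel
Index 1 -> echo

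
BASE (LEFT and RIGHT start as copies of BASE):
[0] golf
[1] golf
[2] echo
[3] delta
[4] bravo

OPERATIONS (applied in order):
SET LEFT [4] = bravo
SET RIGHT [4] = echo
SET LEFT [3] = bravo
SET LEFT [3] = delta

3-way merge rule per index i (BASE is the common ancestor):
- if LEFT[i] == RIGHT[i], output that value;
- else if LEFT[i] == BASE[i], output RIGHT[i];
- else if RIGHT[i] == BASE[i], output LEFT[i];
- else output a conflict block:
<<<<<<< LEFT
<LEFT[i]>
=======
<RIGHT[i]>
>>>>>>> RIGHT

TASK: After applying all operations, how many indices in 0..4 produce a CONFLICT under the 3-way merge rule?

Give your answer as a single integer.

Final LEFT:  [golf, golf, echo, delta, bravo]
Final RIGHT: [golf, golf, echo, delta, echo]
i=0: L=golf R=golf -> agree -> golf
i=1: L=golf R=golf -> agree -> golf
i=2: L=echo R=echo -> agree -> echo
i=3: L=delta R=delta -> agree -> delta
i=4: L=bravo=BASE, R=echo -> take RIGHT -> echo
Conflict count: 0

Answer: 0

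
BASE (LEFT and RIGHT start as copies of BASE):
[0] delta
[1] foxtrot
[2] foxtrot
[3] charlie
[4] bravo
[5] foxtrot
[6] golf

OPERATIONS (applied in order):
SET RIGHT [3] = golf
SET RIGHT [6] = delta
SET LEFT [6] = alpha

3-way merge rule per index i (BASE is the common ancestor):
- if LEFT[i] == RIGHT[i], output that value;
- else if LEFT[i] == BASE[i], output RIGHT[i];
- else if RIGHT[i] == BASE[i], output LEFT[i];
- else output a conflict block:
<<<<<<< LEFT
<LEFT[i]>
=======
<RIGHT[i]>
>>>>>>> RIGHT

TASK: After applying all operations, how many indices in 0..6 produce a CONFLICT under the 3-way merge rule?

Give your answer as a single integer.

Answer: 1

Derivation:
Final LEFT:  [delta, foxtrot, foxtrot, charlie, bravo, foxtrot, alpha]
Final RIGHT: [delta, foxtrot, foxtrot, golf, bravo, foxtrot, delta]
i=0: L=delta R=delta -> agree -> delta
i=1: L=foxtrot R=foxtrot -> agree -> foxtrot
i=2: L=foxtrot R=foxtrot -> agree -> foxtrot
i=3: L=charlie=BASE, R=golf -> take RIGHT -> golf
i=4: L=bravo R=bravo -> agree -> bravo
i=5: L=foxtrot R=foxtrot -> agree -> foxtrot
i=6: BASE=golf L=alpha R=delta all differ -> CONFLICT
Conflict count: 1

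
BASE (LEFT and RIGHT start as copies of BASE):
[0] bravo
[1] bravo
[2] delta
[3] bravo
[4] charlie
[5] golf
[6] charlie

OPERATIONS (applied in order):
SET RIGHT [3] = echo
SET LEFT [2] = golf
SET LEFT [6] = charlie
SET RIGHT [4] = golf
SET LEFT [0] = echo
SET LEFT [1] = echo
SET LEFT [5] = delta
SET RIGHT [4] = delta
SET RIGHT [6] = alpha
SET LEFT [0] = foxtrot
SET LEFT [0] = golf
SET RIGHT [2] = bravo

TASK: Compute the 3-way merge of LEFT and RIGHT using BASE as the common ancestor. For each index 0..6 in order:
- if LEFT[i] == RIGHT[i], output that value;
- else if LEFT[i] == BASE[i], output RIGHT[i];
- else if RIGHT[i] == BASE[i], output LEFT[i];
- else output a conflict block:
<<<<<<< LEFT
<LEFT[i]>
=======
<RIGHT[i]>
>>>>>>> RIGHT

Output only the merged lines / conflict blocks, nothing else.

Answer: golf
echo
<<<<<<< LEFT
golf
=======
bravo
>>>>>>> RIGHT
echo
delta
delta
alpha

Derivation:
Final LEFT:  [golf, echo, golf, bravo, charlie, delta, charlie]
Final RIGHT: [bravo, bravo, bravo, echo, delta, golf, alpha]
i=0: L=golf, R=bravo=BASE -> take LEFT -> golf
i=1: L=echo, R=bravo=BASE -> take LEFT -> echo
i=2: BASE=delta L=golf R=bravo all differ -> CONFLICT
i=3: L=bravo=BASE, R=echo -> take RIGHT -> echo
i=4: L=charlie=BASE, R=delta -> take RIGHT -> delta
i=5: L=delta, R=golf=BASE -> take LEFT -> delta
i=6: L=charlie=BASE, R=alpha -> take RIGHT -> alpha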